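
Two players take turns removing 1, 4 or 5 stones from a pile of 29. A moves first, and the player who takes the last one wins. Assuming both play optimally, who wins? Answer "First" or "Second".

i:   0  1  2  3  4  5  6  7  8  9 10 11 12 13 14 15 16 17 18 19 20 21 22 23 24 25 26 27 28 29
     L  W  L  W  W  W  W  W  L  W  L  W  W  W  W  W  L  W  L  W  W  W  W  W  L  W  L  W  W  W
Position 29 is W, so the first player wins.

First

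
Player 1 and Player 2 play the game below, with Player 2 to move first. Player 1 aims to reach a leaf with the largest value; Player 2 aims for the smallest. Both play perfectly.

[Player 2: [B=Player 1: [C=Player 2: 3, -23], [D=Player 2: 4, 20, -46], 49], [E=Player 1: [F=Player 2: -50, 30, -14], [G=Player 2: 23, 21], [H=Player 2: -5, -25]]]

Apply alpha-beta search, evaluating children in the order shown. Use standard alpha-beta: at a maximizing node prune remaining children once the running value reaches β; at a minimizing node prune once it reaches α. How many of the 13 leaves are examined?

12

C [α=-∞,β=+∞]: v=-23
D [α=-23,β=+∞]: v=-46
B [α=-∞,β=+∞]: v=49
F [α=-∞,β=49]: v=-50
G [α=-50,β=49]: v=21
H [α=21,β=49]: v=-5 after child 1 ≤ α → α-cutoff, skip 1
E [α=-∞,β=49]: v=21
Root [α=-∞,β=+∞]: v=21
Leaves evaluated: 12 of 13.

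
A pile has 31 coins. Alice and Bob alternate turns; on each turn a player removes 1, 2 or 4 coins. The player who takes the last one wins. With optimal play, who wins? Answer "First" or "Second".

Mark each pile size as W (mover wins) or L (mover loses):
i:   0  1  2  3  4  5  6  7  8  9 10 11 12 13 14 15 16 17 18 19 20 21 22 23 24 25 26 27 28 29 30 31
     L  W  W  L  W  W  L  W  W  L  W  W  L  W  W  L  W  W  L  W  W  L  W  W  L  W  W  L  W  W  L  W
Position 31 is W, so the first player wins.

First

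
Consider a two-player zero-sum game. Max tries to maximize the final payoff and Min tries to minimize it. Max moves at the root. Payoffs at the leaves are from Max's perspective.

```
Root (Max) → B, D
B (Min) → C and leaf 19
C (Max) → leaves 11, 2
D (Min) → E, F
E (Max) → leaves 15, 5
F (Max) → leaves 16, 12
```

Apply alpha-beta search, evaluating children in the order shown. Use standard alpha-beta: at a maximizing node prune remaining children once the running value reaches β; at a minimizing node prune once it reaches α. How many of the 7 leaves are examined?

6

C [α=-∞,β=+∞]: v=11
B [α=-∞,β=+∞]: v=11
E [α=11,β=+∞]: v=15
F [α=11,β=15]: v=16 after child 1 ≥ β → β-cutoff, skip 1
D [α=11,β=+∞]: v=15
Root [α=-∞,β=+∞]: v=15
Leaves evaluated: 6 of 7.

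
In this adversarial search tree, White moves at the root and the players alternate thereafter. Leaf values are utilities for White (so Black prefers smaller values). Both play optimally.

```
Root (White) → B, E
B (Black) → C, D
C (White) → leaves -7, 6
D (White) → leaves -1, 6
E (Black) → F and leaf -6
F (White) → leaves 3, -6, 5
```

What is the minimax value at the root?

6

C (White): max(-7, 6) = 6
D (White): max(-1, 6) = 6
B (Black): min(6, 6) = 6
F (White): max(3, -6, 5) = 5
E (Black): min(5, -6) = -6
Root (White): max(6, -6) = 6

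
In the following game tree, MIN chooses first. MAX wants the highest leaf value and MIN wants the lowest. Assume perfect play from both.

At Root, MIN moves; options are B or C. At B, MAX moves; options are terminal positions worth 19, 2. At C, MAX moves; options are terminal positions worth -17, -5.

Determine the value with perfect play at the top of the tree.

B (MAX): max(19, 2) = 19
C (MAX): max(-17, -5) = -5
Root (MIN): min(19, -5) = -5

-5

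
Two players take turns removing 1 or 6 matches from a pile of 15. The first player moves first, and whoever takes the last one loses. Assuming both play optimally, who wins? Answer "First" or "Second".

Second

Positions where the player to move wins (W) vs loses (L):
i:   0  1  2  3  4  5  6  7  8  9 10 11 12 13 14 15
     W  L  W  L  W  L  W  W  L  W  L  W  L  W  W  L
Position 15 is L, so the second player wins.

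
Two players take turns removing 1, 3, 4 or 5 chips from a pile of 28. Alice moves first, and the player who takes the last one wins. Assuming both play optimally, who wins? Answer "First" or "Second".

First

Compute winning (W) and losing (L) positions by backward induction:
i:   0  1  2  3  4  5  6  7  8  9 10 11 12 13 14 15 16 17 18 19 20 21 22 23 24 25 26 27 28
     L  W  L  W  W  W  W  W  L  W  L  W  W  W  W  W  L  W  L  W  W  W  W  W  L  W  L  W  W
Position 28 is W, so the first player wins.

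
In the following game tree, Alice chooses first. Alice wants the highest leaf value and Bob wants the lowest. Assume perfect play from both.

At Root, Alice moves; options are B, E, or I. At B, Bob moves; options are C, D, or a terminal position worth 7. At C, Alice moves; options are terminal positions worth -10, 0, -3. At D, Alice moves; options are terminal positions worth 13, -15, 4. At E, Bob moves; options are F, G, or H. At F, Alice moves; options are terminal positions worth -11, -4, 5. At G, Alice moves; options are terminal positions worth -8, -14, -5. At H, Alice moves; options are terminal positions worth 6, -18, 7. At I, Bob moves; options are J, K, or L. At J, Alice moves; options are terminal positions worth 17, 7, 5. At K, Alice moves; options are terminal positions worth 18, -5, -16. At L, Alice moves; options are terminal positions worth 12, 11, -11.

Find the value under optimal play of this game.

C (Alice): max(-10, 0, -3) = 0
D (Alice): max(13, -15, 4) = 13
B (Bob): min(0, 13, 7) = 0
F (Alice): max(-11, -4, 5) = 5
G (Alice): max(-8, -14, -5) = -5
H (Alice): max(6, -18, 7) = 7
E (Bob): min(5, -5, 7) = -5
J (Alice): max(17, 7, 5) = 17
K (Alice): max(18, -5, -16) = 18
L (Alice): max(12, 11, -11) = 12
I (Bob): min(17, 18, 12) = 12
Root (Alice): max(0, -5, 12) = 12

12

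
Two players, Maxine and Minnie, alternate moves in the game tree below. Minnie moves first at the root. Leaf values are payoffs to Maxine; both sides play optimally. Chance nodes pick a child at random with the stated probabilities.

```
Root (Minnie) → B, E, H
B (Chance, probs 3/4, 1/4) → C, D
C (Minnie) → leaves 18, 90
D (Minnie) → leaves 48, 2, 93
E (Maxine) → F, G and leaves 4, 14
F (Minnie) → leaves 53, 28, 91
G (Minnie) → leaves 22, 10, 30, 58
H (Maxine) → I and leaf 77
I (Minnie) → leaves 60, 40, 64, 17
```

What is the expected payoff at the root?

14

C (Minnie): min(18, 90) = 18
D (Minnie): min(48, 2, 93) = 2
B (Chance): 3/4·18 + 1/4·2 = 14
F (Minnie): min(53, 28, 91) = 28
G (Minnie): min(22, 10, 30, 58) = 10
E (Maxine): max(28, 10, 4, 14) = 28
I (Minnie): min(60, 40, 64, 17) = 17
H (Maxine): max(17, 77) = 77
Root (Minnie): min(14, 28, 77) = 14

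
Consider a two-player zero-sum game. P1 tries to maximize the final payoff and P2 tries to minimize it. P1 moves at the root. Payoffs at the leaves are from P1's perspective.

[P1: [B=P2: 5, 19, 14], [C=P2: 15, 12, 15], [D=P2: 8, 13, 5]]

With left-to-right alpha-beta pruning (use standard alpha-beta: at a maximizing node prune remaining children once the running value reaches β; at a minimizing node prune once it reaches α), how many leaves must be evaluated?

B [α=-∞,β=+∞]: v=5
C [α=5,β=+∞]: v=12
D [α=12,β=+∞]: v=8 after child 1 ≤ α → α-cutoff, skip 2
Root [α=-∞,β=+∞]: v=12
Leaves evaluated: 7 of 9.

7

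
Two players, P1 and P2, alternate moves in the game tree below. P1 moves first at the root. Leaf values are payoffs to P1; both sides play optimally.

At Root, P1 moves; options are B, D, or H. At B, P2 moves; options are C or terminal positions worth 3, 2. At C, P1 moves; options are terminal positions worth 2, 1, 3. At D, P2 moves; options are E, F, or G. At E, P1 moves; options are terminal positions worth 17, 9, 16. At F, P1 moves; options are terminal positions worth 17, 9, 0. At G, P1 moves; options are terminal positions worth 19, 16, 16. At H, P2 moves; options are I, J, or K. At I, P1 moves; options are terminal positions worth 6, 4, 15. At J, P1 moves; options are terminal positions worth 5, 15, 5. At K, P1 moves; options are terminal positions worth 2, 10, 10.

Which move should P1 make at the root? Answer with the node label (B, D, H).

C (P1): max(2, 1, 3) = 3
B (P2): min(3, 3, 2) = 2
E (P1): max(17, 9, 16) = 17
F (P1): max(17, 9, 0) = 17
G (P1): max(19, 16, 16) = 19
D (P2): min(17, 17, 19) = 17
I (P1): max(6, 4, 15) = 15
J (P1): max(5, 15, 5) = 15
K (P1): max(2, 10, 10) = 10
H (P2): min(15, 15, 10) = 10
Root (P1): max(2, 17, 10) = 17
P1 picks the child with the highest value: D (value 17).

D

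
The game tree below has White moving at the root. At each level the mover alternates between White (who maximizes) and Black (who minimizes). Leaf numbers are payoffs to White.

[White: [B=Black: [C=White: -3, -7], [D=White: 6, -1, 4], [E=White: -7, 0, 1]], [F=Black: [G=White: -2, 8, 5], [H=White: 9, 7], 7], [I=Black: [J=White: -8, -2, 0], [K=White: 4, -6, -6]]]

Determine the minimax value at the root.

7

C (White): max(-3, -7) = -3
D (White): max(6, -1, 4) = 6
E (White): max(-7, 0, 1) = 1
B (Black): min(-3, 6, 1) = -3
G (White): max(-2, 8, 5) = 8
H (White): max(9, 7) = 9
F (Black): min(8, 9, 7) = 7
J (White): max(-8, -2, 0) = 0
K (White): max(4, -6, -6) = 4
I (Black): min(0, 4) = 0
Root (White): max(-3, 7, 0) = 7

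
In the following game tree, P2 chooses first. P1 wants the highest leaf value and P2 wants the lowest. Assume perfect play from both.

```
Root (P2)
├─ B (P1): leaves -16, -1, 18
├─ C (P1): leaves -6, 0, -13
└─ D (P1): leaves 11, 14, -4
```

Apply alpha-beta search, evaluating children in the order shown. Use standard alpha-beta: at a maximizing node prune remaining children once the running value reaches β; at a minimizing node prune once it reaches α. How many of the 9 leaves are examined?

B [α=-∞,β=+∞]: v=18
C [α=-∞,β=18]: v=0
D [α=-∞,β=0]: v=11 after child 1 ≥ β → β-cutoff, skip 2
Root [α=-∞,β=+∞]: v=0
Leaves evaluated: 7 of 9.

7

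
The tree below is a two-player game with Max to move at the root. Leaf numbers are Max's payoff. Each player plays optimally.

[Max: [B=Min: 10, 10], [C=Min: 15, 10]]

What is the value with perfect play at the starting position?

10

B (Min): min(10, 10) = 10
C (Min): min(15, 10) = 10
Root (Max): max(10, 10) = 10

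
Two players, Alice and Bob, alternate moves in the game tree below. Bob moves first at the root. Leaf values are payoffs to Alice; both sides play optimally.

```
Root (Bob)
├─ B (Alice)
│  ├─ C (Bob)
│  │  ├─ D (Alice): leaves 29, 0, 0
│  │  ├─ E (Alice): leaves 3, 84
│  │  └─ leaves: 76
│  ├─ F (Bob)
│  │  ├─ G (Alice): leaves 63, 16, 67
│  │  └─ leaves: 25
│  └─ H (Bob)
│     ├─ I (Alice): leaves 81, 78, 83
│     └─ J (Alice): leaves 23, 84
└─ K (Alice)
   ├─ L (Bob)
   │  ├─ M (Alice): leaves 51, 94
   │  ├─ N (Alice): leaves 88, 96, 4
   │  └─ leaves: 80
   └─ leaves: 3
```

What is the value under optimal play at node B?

83

D: max(29, 0, 0) = 29
E: max(3, 84) = 84
C: min(29, 84, 76) = 29
G: max(63, 16, 67) = 67
F: min(67, 25) = 25
I: max(81, 78, 83) = 83
J: max(23, 84) = 84
H: min(83, 84) = 83
B: max(29, 25, 83) = 83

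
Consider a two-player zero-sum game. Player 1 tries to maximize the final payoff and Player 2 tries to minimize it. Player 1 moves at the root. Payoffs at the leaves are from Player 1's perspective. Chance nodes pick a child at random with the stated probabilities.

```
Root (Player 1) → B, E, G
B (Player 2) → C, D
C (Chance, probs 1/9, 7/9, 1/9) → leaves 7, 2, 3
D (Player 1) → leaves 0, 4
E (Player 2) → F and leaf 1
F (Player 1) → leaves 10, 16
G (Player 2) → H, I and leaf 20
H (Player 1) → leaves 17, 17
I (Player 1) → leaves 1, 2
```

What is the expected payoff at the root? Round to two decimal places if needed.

C (Chance): 1/9·7 + 7/9·2 + 1/9·3 = 2.67
D (Player 1): max(0, 4) = 4
B (Player 2): min(2.67, 4) = 2.67
F (Player 1): max(10, 16) = 16
E (Player 2): min(16, 1) = 1
H (Player 1): max(17, 17) = 17
I (Player 1): max(1, 2) = 2
G (Player 2): min(17, 2, 20) = 2
Root (Player 1): max(2.67, 1, 2) = 2.67

2.67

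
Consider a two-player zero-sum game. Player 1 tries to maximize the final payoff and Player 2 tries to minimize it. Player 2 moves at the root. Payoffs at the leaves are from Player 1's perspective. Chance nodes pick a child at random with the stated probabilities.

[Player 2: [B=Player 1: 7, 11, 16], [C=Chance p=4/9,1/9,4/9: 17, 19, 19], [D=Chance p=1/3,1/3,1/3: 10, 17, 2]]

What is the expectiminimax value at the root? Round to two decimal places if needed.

9.67

B (Player 1): max(7, 11, 16) = 16
C (Chance): 4/9·17 + 1/9·19 + 4/9·19 = 18.11
D (Chance): 1/3·10 + 1/3·17 + 1/3·2 = 9.67
Root (Player 2): min(16, 18.11, 9.67) = 9.67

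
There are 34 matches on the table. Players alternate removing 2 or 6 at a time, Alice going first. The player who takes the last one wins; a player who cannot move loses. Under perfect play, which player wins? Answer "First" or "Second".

i:   0  1  2  3  4  5  6  7  8  9 10 11 12 13 14 15 16 17 18 19 20 21 22 23 24 25 26 27 28 29 30 31 32 33 34
     L  L  W  W  L  L  W  W  L  L  W  W  L  L  W  W  L  L  W  W  L  L  W  W  L  L  W  W  L  L  W  W  L  L  W
Position 34 is W, so the first player wins.

First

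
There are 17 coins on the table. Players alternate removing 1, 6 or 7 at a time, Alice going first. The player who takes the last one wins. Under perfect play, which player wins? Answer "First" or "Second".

First

Mark each pile size as W (mover wins) or L (mover loses):
i:   0  1  2  3  4  5  6  7  8  9 10 11 12 13 14 15 16 17
     L  W  L  W  L  W  W  W  W  W  W  W  L  W  L  W  L  W
Position 17 is W, so the first player wins.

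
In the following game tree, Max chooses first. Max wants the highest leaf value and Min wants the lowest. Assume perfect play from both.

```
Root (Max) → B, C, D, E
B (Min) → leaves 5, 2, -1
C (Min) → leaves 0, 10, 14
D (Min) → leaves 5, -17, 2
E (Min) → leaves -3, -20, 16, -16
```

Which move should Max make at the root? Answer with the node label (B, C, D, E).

B (Min): min(5, 2, -1) = -1
C (Min): min(0, 10, 14) = 0
D (Min): min(5, -17, 2) = -17
E (Min): min(-3, -20, 16, -16) = -20
Root (Max): max(-1, 0, -17, -20) = 0
Max picks the child with the highest value: C (value 0).

C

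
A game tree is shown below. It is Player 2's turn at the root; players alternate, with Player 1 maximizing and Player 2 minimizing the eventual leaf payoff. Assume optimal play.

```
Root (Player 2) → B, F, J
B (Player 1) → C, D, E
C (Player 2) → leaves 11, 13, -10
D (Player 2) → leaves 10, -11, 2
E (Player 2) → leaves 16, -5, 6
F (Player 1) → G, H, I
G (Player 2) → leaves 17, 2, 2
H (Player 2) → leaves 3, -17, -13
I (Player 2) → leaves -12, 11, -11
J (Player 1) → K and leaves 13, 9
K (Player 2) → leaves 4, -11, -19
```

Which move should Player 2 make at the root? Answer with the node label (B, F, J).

C (Player 2): min(11, 13, -10) = -10
D (Player 2): min(10, -11, 2) = -11
E (Player 2): min(16, -5, 6) = -5
B (Player 1): max(-10, -11, -5) = -5
G (Player 2): min(17, 2, 2) = 2
H (Player 2): min(3, -17, -13) = -17
I (Player 2): min(-12, 11, -11) = -12
F (Player 1): max(2, -17, -12) = 2
K (Player 2): min(4, -11, -19) = -19
J (Player 1): max(-19, 13, 9) = 13
Root (Player 2): min(-5, 2, 13) = -5
Player 2 picks the child with the lowest value: B (value -5).

B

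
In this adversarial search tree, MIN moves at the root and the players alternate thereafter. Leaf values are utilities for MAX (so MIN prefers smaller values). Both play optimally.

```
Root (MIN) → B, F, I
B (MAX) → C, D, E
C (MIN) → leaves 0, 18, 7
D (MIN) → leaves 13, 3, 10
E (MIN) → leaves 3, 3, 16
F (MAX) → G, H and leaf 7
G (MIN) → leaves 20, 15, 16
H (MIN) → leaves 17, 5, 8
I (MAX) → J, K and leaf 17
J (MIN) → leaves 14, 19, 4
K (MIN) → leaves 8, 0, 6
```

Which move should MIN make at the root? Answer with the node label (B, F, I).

C (MIN): min(0, 18, 7) = 0
D (MIN): min(13, 3, 10) = 3
E (MIN): min(3, 3, 16) = 3
B (MAX): max(0, 3, 3) = 3
G (MIN): min(20, 15, 16) = 15
H (MIN): min(17, 5, 8) = 5
F (MAX): max(15, 5, 7) = 15
J (MIN): min(14, 19, 4) = 4
K (MIN): min(8, 0, 6) = 0
I (MAX): max(4, 0, 17) = 17
Root (MIN): min(3, 15, 17) = 3
MIN picks the child with the lowest value: B (value 3).

B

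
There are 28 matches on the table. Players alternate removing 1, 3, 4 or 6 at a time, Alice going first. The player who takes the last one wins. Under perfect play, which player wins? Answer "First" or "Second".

Second

Mark each pile size as W (mover wins) or L (mover loses):
i:   0  1  2  3  4  5  6  7  8  9 10 11 12 13 14 15 16 17 18 19 20 21 22 23 24 25 26 27 28
     L  W  L  W  W  W  W  L  W  L  W  W  W  W  L  W  L  W  W  W  W  L  W  L  W  W  W  W  L
Position 28 is L, so the second player wins.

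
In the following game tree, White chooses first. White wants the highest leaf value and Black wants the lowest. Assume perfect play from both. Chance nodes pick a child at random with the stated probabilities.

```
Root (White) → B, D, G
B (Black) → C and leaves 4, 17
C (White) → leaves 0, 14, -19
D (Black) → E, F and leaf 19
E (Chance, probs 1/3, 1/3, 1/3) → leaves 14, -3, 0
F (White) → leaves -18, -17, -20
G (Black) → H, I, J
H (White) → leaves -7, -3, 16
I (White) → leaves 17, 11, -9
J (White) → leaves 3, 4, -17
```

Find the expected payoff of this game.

C (White): max(0, 14, -19) = 14
B (Black): min(14, 4, 17) = 4
E (Chance): 1/3·14 + 1/3·-3 + 1/3·0 = 3.67
F (White): max(-18, -17, -20) = -17
D (Black): min(3.67, -17, 19) = -17
H (White): max(-7, -3, 16) = 16
I (White): max(17, 11, -9) = 17
J (White): max(3, 4, -17) = 4
G (Black): min(16, 17, 4) = 4
Root (White): max(4, -17, 4) = 4

4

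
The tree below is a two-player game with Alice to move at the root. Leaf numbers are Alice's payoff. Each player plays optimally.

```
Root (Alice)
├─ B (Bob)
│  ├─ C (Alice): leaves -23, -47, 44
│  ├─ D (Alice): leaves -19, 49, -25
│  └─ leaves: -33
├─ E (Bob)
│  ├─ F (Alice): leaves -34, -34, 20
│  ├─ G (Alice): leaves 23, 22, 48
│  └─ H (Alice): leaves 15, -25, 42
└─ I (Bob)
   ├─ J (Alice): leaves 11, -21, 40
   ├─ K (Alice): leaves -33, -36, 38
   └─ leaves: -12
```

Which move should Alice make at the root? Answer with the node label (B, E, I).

E

C (Alice): max(-23, -47, 44) = 44
D (Alice): max(-19, 49, -25) = 49
B (Bob): min(44, 49, -33) = -33
F (Alice): max(-34, -34, 20) = 20
G (Alice): max(23, 22, 48) = 48
H (Alice): max(15, -25, 42) = 42
E (Bob): min(20, 48, 42) = 20
J (Alice): max(11, -21, 40) = 40
K (Alice): max(-33, -36, 38) = 38
I (Bob): min(40, 38, -12) = -12
Root (Alice): max(-33, 20, -12) = 20
Alice picks the child with the highest value: E (value 20).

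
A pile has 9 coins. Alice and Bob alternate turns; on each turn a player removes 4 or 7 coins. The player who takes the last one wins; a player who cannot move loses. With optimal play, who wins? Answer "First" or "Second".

W/L table (W = player to move can force a win):
i:   0  1  2  3  4  5  6  7  8  9
     L  L  L  L  W  W  W  W  W  W
Position 9 is W, so the first player wins.

First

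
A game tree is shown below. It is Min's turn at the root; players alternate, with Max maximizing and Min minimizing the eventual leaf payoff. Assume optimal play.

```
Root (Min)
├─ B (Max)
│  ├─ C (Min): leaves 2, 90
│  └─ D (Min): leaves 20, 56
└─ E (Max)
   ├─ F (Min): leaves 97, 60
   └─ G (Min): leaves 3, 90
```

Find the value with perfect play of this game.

20

C (Min): min(2, 90) = 2
D (Min): min(20, 56) = 20
B (Max): max(2, 20) = 20
F (Min): min(97, 60) = 60
G (Min): min(3, 90) = 3
E (Max): max(60, 3) = 60
Root (Min): min(20, 60) = 20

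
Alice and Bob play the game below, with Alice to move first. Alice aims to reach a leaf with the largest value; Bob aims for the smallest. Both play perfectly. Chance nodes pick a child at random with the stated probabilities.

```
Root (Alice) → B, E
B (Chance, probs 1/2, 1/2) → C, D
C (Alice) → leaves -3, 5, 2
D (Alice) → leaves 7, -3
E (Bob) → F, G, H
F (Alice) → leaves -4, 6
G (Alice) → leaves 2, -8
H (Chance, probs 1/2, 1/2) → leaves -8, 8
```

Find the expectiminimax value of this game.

C (Alice): max(-3, 5, 2) = 5
D (Alice): max(7, -3) = 7
B (Chance): 1/2·5 + 1/2·7 = 6
F (Alice): max(-4, 6) = 6
G (Alice): max(2, -8) = 2
H (Chance): 1/2·-8 + 1/2·8 = 0
E (Bob): min(6, 2, 0) = 0
Root (Alice): max(6, 0) = 6

6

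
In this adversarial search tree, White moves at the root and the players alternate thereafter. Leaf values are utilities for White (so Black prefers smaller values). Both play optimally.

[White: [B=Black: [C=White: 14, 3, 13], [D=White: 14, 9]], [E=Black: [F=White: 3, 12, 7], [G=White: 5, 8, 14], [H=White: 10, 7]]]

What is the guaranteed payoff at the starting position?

C (White): max(14, 3, 13) = 14
D (White): max(14, 9) = 14
B (Black): min(14, 14) = 14
F (White): max(3, 12, 7) = 12
G (White): max(5, 8, 14) = 14
H (White): max(10, 7) = 10
E (Black): min(12, 14, 10) = 10
Root (White): max(14, 10) = 14

14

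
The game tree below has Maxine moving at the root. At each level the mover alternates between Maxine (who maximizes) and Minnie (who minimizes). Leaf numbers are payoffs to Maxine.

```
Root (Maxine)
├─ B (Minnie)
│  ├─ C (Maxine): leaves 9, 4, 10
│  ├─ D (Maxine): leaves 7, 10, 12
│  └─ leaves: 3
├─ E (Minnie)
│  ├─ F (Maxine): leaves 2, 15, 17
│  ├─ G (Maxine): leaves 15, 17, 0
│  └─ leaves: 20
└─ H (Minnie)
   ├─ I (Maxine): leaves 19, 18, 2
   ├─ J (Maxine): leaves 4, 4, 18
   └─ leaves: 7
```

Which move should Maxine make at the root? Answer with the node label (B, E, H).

C (Maxine): max(9, 4, 10) = 10
D (Maxine): max(7, 10, 12) = 12
B (Minnie): min(10, 12, 3) = 3
F (Maxine): max(2, 15, 17) = 17
G (Maxine): max(15, 17, 0) = 17
E (Minnie): min(17, 17, 20) = 17
I (Maxine): max(19, 18, 2) = 19
J (Maxine): max(4, 4, 18) = 18
H (Minnie): min(19, 18, 7) = 7
Root (Maxine): max(3, 17, 7) = 17
Maxine picks the child with the highest value: E (value 17).

E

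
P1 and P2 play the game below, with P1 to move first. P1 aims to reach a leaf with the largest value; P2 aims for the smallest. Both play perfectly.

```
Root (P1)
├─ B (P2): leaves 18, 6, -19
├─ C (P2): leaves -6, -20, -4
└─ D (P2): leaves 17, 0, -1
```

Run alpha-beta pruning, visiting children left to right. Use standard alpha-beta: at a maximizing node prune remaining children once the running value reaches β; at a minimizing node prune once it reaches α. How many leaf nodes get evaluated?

8

B [α=-∞,β=+∞]: v=-19
C [α=-19,β=+∞]: v=-20 after child 2 ≤ α → α-cutoff, skip 1
D [α=-19,β=+∞]: v=-1
Root [α=-∞,β=+∞]: v=-1
Leaves evaluated: 8 of 9.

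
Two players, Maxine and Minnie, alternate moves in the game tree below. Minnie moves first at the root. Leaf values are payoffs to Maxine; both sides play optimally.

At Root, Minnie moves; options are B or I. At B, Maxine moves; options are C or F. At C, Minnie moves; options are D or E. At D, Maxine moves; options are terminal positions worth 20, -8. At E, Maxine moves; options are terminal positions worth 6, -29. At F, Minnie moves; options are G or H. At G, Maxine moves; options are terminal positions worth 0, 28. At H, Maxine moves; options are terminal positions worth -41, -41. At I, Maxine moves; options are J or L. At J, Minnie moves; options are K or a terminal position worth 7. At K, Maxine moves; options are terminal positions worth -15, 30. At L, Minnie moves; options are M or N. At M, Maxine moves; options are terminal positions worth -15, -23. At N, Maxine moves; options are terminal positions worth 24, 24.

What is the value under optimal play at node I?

7

K: max(-15, 30) = 30
J: min(30, 7) = 7
M: max(-15, -23) = -15
N: max(24, 24) = 24
L: min(-15, 24) = -15
I: max(7, -15) = 7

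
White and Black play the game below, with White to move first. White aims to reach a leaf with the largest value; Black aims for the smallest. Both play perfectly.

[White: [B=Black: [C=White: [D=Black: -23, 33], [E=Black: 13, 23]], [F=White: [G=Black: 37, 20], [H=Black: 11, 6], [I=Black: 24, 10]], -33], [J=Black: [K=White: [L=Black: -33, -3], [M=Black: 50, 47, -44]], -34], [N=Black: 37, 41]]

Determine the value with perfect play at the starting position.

37

D (Black): min(-23, 33) = -23
E (Black): min(13, 23) = 13
C (White): max(-23, 13) = 13
G (Black): min(37, 20) = 20
H (Black): min(11, 6) = 6
I (Black): min(24, 10) = 10
F (White): max(20, 6, 10) = 20
B (Black): min(13, 20, -33) = -33
L (Black): min(-33, -3) = -33
M (Black): min(50, 47, -44) = -44
K (White): max(-33, -44) = -33
J (Black): min(-33, -34) = -34
N (Black): min(37, 41) = 37
Root (White): max(-33, -34, 37) = 37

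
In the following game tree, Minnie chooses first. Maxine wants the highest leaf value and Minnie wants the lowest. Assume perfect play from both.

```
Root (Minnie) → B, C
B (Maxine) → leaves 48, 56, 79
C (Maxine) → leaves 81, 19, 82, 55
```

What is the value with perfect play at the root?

B (Maxine): max(48, 56, 79) = 79
C (Maxine): max(81, 19, 82, 55) = 82
Root (Minnie): min(79, 82) = 79

79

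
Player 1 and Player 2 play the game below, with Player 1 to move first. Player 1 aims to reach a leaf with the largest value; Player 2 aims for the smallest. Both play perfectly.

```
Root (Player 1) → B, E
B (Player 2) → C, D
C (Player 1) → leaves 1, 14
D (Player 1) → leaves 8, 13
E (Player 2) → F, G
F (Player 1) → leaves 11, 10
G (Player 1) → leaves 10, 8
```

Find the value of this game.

13

C (Player 1): max(1, 14) = 14
D (Player 1): max(8, 13) = 13
B (Player 2): min(14, 13) = 13
F (Player 1): max(11, 10) = 11
G (Player 1): max(10, 8) = 10
E (Player 2): min(11, 10) = 10
Root (Player 1): max(13, 10) = 13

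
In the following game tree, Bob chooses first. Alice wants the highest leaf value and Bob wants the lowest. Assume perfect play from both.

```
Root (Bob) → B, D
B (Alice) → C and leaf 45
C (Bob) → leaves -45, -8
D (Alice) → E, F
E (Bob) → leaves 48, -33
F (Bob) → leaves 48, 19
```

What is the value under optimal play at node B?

45

C: min(-45, -8) = -45
B: max(-45, 45) = 45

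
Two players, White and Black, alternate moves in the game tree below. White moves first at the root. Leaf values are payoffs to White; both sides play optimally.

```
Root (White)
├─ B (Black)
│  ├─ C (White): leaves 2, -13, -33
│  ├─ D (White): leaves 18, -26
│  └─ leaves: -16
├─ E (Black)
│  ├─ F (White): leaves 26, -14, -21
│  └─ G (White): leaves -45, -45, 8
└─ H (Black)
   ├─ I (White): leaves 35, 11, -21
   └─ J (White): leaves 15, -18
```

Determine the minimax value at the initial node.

C (White): max(2, -13, -33) = 2
D (White): max(18, -26) = 18
B (Black): min(2, 18, -16) = -16
F (White): max(26, -14, -21) = 26
G (White): max(-45, -45, 8) = 8
E (Black): min(26, 8) = 8
I (White): max(35, 11, -21) = 35
J (White): max(15, -18) = 15
H (Black): min(35, 15) = 15
Root (White): max(-16, 8, 15) = 15

15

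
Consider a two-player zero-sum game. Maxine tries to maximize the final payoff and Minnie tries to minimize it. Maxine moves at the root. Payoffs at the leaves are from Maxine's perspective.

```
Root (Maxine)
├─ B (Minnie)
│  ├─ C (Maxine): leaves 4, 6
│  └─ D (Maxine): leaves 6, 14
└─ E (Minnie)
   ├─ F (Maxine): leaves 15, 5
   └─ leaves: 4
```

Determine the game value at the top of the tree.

6

C (Maxine): max(4, 6) = 6
D (Maxine): max(6, 14) = 14
B (Minnie): min(6, 14) = 6
F (Maxine): max(15, 5) = 15
E (Minnie): min(15, 4) = 4
Root (Maxine): max(6, 4) = 6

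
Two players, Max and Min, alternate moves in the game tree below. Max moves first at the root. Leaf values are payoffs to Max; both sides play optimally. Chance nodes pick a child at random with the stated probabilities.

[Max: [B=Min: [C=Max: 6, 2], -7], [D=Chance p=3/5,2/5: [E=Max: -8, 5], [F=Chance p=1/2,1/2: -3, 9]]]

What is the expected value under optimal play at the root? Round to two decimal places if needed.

4.2

C (Max): max(6, 2) = 6
B (Min): min(6, -7) = -7
E (Max): max(-8, 5) = 5
F (Chance): 1/2·-3 + 1/2·9 = 3
D (Chance): 3/5·5 + 2/5·3 = 4.2
Root (Max): max(-7, 4.2) = 4.2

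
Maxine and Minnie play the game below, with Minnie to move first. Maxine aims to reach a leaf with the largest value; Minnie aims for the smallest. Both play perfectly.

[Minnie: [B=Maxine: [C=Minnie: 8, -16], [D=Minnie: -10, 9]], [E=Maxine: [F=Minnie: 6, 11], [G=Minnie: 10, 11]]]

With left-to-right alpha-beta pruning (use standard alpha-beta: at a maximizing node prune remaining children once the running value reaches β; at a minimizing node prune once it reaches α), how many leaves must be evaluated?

C [α=-∞,β=+∞]: v=-16
D [α=-16,β=+∞]: v=-10
B [α=-∞,β=+∞]: v=-10
F [α=-∞,β=-10]: v=6
E [α=-∞,β=-10]: v=6 after child 1 ≥ β → β-cutoff, skip 1
Root [α=-∞,β=+∞]: v=-10
Leaves evaluated: 6 of 8.

6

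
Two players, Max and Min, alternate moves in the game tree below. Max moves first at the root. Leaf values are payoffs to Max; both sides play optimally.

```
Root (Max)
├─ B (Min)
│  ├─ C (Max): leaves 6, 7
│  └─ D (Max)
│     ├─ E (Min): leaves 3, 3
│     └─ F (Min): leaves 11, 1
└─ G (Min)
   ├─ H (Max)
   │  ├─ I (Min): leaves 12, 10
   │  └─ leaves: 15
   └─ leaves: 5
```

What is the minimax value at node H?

I: min(12, 10) = 10
H: max(10, 15) = 15

15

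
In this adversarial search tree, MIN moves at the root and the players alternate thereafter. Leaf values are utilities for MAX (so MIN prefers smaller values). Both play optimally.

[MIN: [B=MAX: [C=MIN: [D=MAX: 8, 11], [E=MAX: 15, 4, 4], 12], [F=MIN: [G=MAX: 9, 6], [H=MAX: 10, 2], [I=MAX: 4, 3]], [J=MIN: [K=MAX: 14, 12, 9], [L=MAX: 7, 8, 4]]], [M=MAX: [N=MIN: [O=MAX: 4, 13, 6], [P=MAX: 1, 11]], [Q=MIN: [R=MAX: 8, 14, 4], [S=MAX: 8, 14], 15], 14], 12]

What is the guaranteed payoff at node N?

O: max(4, 13, 6) = 13
P: max(1, 11) = 11
N: min(13, 11) = 11

11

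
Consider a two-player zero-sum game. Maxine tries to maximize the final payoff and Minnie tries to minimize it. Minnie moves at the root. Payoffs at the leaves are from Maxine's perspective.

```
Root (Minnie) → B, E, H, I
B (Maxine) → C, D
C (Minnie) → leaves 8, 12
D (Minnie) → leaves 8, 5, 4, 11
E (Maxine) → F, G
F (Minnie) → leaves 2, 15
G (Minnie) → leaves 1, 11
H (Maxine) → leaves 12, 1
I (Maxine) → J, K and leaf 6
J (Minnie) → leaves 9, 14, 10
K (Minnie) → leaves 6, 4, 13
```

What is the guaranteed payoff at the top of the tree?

C (Minnie): min(8, 12) = 8
D (Minnie): min(8, 5, 4, 11) = 4
B (Maxine): max(8, 4) = 8
F (Minnie): min(2, 15) = 2
G (Minnie): min(1, 11) = 1
E (Maxine): max(2, 1) = 2
H (Maxine): max(12, 1) = 12
J (Minnie): min(9, 14, 10) = 9
K (Minnie): min(6, 4, 13) = 4
I (Maxine): max(9, 4, 6) = 9
Root (Minnie): min(8, 2, 12, 9) = 2

2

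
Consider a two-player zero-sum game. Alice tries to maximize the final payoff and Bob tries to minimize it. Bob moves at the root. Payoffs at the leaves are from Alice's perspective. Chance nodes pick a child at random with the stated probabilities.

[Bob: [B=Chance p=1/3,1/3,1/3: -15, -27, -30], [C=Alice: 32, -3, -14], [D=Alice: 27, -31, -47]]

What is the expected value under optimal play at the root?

-24

B (Chance): 1/3·-15 + 1/3·-27 + 1/3·-30 = -24
C (Alice): max(32, -3, -14) = 32
D (Alice): max(27, -31, -47) = 27
Root (Bob): min(-24, 32, 27) = -24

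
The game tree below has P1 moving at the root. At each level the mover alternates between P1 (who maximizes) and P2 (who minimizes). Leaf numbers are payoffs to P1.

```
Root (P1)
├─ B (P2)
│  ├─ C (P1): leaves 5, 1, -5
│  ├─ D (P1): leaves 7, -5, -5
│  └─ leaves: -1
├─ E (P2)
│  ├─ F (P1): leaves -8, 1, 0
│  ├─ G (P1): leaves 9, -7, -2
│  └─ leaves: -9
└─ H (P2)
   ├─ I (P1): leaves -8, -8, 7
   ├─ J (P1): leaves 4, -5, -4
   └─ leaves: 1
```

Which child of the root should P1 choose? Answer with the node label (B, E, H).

C (P1): max(5, 1, -5) = 5
D (P1): max(7, -5, -5) = 7
B (P2): min(5, 7, -1) = -1
F (P1): max(-8, 1, 0) = 1
G (P1): max(9, -7, -2) = 9
E (P2): min(1, 9, -9) = -9
I (P1): max(-8, -8, 7) = 7
J (P1): max(4, -5, -4) = 4
H (P2): min(7, 4, 1) = 1
Root (P1): max(-1, -9, 1) = 1
P1 picks the child with the highest value: H (value 1).

H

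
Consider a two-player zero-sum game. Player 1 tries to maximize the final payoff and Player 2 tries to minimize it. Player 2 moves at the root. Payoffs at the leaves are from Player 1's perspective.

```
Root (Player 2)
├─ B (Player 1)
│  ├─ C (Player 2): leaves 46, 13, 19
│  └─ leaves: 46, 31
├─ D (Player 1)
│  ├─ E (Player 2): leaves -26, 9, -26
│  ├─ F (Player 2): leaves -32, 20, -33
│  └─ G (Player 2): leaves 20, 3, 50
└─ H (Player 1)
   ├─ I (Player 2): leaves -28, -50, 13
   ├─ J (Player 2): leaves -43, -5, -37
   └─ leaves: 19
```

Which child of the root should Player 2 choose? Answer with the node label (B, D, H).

D

C (Player 2): min(46, 13, 19) = 13
B (Player 1): max(13, 46, 31) = 46
E (Player 2): min(-26, 9, -26) = -26
F (Player 2): min(-32, 20, -33) = -33
G (Player 2): min(20, 3, 50) = 3
D (Player 1): max(-26, -33, 3) = 3
I (Player 2): min(-28, -50, 13) = -50
J (Player 2): min(-43, -5, -37) = -43
H (Player 1): max(-50, -43, 19) = 19
Root (Player 2): min(46, 3, 19) = 3
Player 2 picks the child with the lowest value: D (value 3).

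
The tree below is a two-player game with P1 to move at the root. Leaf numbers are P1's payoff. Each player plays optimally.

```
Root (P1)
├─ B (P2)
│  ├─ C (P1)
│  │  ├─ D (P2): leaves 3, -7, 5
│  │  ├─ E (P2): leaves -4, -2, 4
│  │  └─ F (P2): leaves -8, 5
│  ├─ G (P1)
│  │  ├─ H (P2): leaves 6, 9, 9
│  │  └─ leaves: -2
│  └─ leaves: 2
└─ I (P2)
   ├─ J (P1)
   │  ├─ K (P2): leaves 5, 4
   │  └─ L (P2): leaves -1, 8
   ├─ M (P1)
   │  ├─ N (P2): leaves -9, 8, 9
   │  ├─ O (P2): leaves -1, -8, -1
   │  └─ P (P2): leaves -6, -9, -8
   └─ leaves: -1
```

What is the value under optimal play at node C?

D: min(3, -7, 5) = -7
E: min(-4, -2, 4) = -4
F: min(-8, 5) = -8
C: max(-7, -4, -8) = -4

-4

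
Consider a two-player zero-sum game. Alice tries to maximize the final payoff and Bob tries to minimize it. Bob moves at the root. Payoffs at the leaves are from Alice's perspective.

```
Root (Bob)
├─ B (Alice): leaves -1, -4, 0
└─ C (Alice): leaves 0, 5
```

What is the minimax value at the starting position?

B (Alice): max(-1, -4, 0) = 0
C (Alice): max(0, 5) = 5
Root (Bob): min(0, 5) = 0

0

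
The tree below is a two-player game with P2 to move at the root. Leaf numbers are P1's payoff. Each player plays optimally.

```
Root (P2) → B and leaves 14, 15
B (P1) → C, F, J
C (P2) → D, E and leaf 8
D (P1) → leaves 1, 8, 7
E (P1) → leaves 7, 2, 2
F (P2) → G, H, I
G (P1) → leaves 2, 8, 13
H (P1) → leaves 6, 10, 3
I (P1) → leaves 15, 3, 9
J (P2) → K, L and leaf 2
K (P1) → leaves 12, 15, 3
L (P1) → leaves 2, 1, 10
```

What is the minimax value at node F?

G: max(2, 8, 13) = 13
H: max(6, 10, 3) = 10
I: max(15, 3, 9) = 15
F: min(13, 10, 15) = 10

10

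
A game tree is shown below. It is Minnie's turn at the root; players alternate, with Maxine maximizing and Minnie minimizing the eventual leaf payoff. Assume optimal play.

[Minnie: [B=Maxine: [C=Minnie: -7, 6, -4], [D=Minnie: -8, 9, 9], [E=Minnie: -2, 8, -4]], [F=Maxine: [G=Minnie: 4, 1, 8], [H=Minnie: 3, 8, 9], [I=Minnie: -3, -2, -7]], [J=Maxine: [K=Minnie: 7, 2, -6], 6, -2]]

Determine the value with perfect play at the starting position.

-4

C (Minnie): min(-7, 6, -4) = -7
D (Minnie): min(-8, 9, 9) = -8
E (Minnie): min(-2, 8, -4) = -4
B (Maxine): max(-7, -8, -4) = -4
G (Minnie): min(4, 1, 8) = 1
H (Minnie): min(3, 8, 9) = 3
I (Minnie): min(-3, -2, -7) = -7
F (Maxine): max(1, 3, -7) = 3
K (Minnie): min(7, 2, -6) = -6
J (Maxine): max(-6, 6, -2) = 6
Root (Minnie): min(-4, 3, 6) = -4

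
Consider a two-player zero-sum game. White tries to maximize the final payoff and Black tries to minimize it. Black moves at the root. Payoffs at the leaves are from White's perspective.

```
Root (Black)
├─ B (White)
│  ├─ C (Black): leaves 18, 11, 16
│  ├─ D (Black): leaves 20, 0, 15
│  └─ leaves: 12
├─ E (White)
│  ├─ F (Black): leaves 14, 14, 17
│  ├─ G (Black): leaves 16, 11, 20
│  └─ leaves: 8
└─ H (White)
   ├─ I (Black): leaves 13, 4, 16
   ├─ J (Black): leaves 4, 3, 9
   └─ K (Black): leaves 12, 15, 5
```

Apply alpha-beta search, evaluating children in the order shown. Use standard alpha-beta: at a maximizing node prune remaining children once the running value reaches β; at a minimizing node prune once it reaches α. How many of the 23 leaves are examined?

16

C [α=-∞,β=+∞]: v=11
D [α=11,β=+∞]: v=0 after child 2 ≤ α → α-cutoff, skip 1
B [α=-∞,β=+∞]: v=12
F [α=-∞,β=12]: v=14
E [α=-∞,β=12]: v=14 after child 1 ≥ β → β-cutoff, skip 2
I [α=-∞,β=12]: v=4
J [α=4,β=12]: v=4 after child 1 ≤ α → α-cutoff, skip 2
K [α=4,β=12]: v=5
H [α=-∞,β=12]: v=5
Root [α=-∞,β=+∞]: v=5
Leaves evaluated: 16 of 23.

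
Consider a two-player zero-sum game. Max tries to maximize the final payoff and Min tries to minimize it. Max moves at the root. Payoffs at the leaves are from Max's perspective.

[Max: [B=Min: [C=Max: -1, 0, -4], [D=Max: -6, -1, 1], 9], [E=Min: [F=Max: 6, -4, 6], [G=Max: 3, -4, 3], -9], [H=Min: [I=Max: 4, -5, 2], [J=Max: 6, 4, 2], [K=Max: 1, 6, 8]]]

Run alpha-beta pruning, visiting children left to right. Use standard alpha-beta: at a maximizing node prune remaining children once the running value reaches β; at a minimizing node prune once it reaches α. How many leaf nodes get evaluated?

20

C [α=-∞,β=+∞]: v=0
D [α=-∞,β=0]: v=1
B [α=-∞,β=+∞]: v=0
F [α=0,β=+∞]: v=6
G [α=0,β=6]: v=3
E [α=0,β=+∞]: v=-9
I [α=0,β=+∞]: v=4
J [α=0,β=4]: v=6 after child 1 ≥ β → β-cutoff, skip 2
K [α=0,β=4]: v=6 after child 2 ≥ β → β-cutoff, skip 1
H [α=0,β=+∞]: v=4
Root [α=-∞,β=+∞]: v=4
Leaves evaluated: 20 of 23.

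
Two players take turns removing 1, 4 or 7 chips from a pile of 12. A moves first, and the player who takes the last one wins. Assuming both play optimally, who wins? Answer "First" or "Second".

Positions where the player to move wins (W) vs loses (L):
i:   0  1  2  3  4  5  6  7  8  9 10 11 12
     L  W  L  W  W  L  W  W  L  W  L  W  W
Position 12 is W, so the first player wins.

First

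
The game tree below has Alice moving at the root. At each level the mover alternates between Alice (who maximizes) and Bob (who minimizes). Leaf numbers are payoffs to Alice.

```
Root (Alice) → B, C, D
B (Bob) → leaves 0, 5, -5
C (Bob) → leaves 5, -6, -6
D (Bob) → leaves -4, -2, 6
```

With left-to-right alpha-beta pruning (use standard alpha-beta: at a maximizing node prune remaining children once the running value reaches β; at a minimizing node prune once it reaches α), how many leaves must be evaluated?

B [α=-∞,β=+∞]: v=-5
C [α=-5,β=+∞]: v=-6 after child 2 ≤ α → α-cutoff, skip 1
D [α=-5,β=+∞]: v=-4
Root [α=-∞,β=+∞]: v=-4
Leaves evaluated: 8 of 9.

8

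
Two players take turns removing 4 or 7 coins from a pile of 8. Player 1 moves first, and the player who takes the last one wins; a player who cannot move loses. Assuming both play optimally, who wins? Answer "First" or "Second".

First

Mark each pile size as W (mover wins) or L (mover loses):
i:   0  1  2  3  4  5  6  7  8
     L  L  L  L  W  W  W  W  W
Position 8 is W, so the first player wins.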